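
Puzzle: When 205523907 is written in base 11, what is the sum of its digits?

205523907 in base 11 is A6016176.
Digit sum: 10+6+0+1+6+1+7+6 = 37.

37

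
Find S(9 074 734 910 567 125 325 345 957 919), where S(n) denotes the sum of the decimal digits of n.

9+0+7+4+7+3+4+9+1+0+5+6+7+1+2+5+3+2+5+3+4+5+9+5+7+9+1+9 = 132

132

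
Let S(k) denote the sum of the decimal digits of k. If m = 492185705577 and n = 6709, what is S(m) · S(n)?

1320

S(492185705577) = 4+9+2+1+8+5+7+0+5+5+7+7 = 60.
S(6709) = 6+7+0+9 = 22.
60 · 22 = 1320.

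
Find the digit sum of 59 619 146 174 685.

72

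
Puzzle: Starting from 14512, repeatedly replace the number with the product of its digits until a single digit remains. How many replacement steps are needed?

2

14512 → 40 → 0 (2 steps)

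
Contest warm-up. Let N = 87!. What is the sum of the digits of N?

495

87! = 2107757298379527717213600518699389595229783738061356212322972511214654115727593174080683423236414793504734471782400000000000000000000
Sum of its 133 digits: 495.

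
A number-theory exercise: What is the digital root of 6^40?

The digital root of n equals n mod 9 (or 9 when 9 | n), so we need 6^40 mod 9.
6^40 ≡ 0 (mod 9), so the digital root is 9.

9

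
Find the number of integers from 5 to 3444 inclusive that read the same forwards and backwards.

129

The integers in [5, 3444] that read the same forwards and backwards: 5, 6, 7, 8, 9, 11, …, 3333, 3443.
129 qualify.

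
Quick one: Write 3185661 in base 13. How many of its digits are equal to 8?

3185661 in base 13 is 87700B.
The digit 8 appears 1 time.

1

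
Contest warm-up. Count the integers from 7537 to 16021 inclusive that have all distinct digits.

The integers in [7537, 16021] that have all distinct digits: 7538, 7539, 7540, 7541, 7542, 7543, …, 15986, 15987.
2886 qualify.

2886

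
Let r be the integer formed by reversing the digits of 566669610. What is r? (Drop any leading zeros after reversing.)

Reversing 566669610 gives 16966665.

16966665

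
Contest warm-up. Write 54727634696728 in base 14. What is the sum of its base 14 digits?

84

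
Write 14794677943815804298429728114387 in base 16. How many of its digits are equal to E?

14794677943815804298429728114387 in base 16 is BABC2EC39B6C6CE31BE11546D3.
The digit E appears 3 times.

3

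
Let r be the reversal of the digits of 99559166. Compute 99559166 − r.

33363567

Reverse of 99559166 is 66195599.
99559166 − 66195599 = 33363567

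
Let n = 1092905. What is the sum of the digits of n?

26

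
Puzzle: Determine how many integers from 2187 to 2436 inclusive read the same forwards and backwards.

2

The integers in [2187, 2436] that read the same forwards and backwards: 2222, 2332.
2 qualify.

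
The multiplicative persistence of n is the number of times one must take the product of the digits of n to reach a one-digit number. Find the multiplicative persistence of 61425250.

61425250 → 0 (1 step)

1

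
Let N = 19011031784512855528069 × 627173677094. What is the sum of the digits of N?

19011031784512855528069 × 627173677094 = 11923218709643836243053019859351486
Sum of its 35 digits: 149.

149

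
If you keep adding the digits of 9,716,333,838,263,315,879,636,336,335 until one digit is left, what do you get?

7

9+7+1+6+3+3+3+8+3+8+2+6+3+3+1+5+8+7+9+6+3+6+3+3+6+3+3+5 = 133
1+3+3 = 7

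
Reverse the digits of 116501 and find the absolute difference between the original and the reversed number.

10890

Reverse of 116501 is 105611.
|116501 − 105611| = 10890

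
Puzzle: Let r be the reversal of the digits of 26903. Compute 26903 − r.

Reverse of 26903 is 30962.
26903 − 30962 = -4059

-4059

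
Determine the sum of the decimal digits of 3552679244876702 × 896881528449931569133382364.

177

3552679244876702 × 896881528449931569133382364 = 3186332391237365208635630498620827401283528
Sum of its 43 digits: 177.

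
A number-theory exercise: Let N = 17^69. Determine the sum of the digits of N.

404

17^69 = 7961145753492658188015880378976844387030440651052782229932477774154576998240582422097
Sum of its 85 digits: 404.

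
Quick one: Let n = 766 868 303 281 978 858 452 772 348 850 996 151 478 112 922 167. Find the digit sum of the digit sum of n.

14

First digit sum: 239.
2+3+9 = 14.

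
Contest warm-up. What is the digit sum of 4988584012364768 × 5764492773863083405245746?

202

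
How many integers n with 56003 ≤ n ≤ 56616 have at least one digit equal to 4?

The integers in [56003, 56616] that have at least one digit equal to 4: 56004, 56014, 56024, 56034, 56040, 56041, …, 56604, 56614.
197 qualify.

197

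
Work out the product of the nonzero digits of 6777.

6×7×7×7 = 2058

2058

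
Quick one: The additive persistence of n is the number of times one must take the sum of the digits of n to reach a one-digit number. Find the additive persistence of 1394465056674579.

2

1394465056674579 → 81 → 9 (2 steps)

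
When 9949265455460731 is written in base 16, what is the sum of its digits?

106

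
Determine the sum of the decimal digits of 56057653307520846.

72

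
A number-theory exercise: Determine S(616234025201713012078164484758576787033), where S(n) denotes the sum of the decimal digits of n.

154

6+1+6+2+3+4+0+2+5+2+0+1+7+1+3+0+1+2+0+7+8+1+6+4+4+8+4+7+5+8+5+7+6+7+8+7+0+3+3 = 154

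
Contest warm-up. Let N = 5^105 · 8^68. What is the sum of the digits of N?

5^105 · 8^68 = 633825300114114700748351602688000000000000000000000000000000000000000000000000000000000000000000000000000000000000000000000000000000000
Sum of its 135 digits: 107.

107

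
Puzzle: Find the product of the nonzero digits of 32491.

3×2×4×9×1 = 216

216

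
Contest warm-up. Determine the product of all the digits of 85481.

1280

8×5×4×8×1 = 1280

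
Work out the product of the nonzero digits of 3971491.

6804

3×9×7×1×4×9×1 = 6804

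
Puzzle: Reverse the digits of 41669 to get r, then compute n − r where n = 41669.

-54945

Reverse of 41669 is 96614.
41669 − 96614 = -54945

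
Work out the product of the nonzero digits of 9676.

2268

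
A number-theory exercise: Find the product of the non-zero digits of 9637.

1134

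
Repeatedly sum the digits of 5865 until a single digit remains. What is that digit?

6

5+8+6+5 = 24
2+4 = 6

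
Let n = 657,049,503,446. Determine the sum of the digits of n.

6+5+7+0+4+9+5+0+3+4+4+6 = 53

53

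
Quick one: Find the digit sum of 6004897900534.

55

6+0+0+4+8+9+7+9+0+0+5+3+4 = 55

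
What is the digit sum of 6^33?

6^33 = 47751966659678405306351616
Sum of its 26 digits: 126.

126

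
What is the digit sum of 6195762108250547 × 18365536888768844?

157

6195762108250547 × 18365536888768844 = 113788497553111644597033519557668
Sum of its 33 digits: 157.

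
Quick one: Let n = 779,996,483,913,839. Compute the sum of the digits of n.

95

7+7+9+9+9+6+4+8+3+9+1+3+8+3+9 = 95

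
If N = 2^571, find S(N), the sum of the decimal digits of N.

2^571 = 7729075046034516689390703781863974688597854659412869997314470502903038284579120849072387533163845155924927232063004354354730157322085975311485817346934161497393961629646848
Sum of its 172 digits: 803.

803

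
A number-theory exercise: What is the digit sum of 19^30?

19^30 = 230466617897195215045509519405933293401
Sum of its 39 digits: 163.

163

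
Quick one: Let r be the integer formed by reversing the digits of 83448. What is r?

84438

Reversing 83448 gives 84438.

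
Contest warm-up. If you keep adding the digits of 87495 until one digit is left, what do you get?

6

8+7+4+9+5 = 33
3+3 = 6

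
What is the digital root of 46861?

7

4+6+8+6+1 = 25
2+5 = 7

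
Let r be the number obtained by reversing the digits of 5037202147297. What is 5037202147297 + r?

12964614174602

Reverse of 5037202147297 is 7927412027305.
5037202147297 + 7927412027305 = 12964614174602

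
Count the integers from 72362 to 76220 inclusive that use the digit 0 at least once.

The integers in [72362, 76220] that use the digit 0 at least once: 72370, 72380, 72390, 72400, 72401, 72402, …, 76210, 76220.
1061 qualify.

1061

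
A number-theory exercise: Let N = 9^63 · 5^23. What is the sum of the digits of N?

288

9^63 · 5^23 = 15616661413164381413354970165640140461495467811525982100562202930450439453125
Sum of its 77 digits: 288.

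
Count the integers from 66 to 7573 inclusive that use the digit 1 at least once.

The integers in [66, 7573] that use the digit 1 at least once: 71, 81, 91, 100, 101, 102, …, 7561, 7571.
2803 qualify.

2803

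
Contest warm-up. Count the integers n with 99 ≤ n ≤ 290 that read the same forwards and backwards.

The integers in [99, 290] that read the same forwards and backwards: 99, 101, 111, 121, 131, 141, …, 272, 282.
20 qualify.

20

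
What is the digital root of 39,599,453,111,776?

3+9+5+9+9+4+5+3+1+1+1+7+7+6 = 70
7+0 = 7
(Equivalently, 39,599,453,111,776 mod 9 = 7.)

7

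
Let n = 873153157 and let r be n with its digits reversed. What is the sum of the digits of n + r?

35

Reversal of 873153157 is 751351378; 873153157 + 751351378 = 1624504535.
Digit sum of 1624504535: 1+6+2+4+5+0+4+5+3+5 = 35.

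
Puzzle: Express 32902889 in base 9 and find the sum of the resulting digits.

41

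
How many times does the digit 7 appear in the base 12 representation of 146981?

146981 in base 12 is 71085.
The digit 7 appears 1 time.

1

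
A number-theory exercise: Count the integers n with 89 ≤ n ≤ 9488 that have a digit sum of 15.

586

The integers in [89, 9488] that have a digit sum of 15: 96, 159, 168, 177, 186, 195, …, 9411, 9420.
586 qualify.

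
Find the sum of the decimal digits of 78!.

78! = 11324281178206297831457521158732046228731749579488251990048962825668835325234200766245086213177344000000000000000000
Sum of its 116 digits: 423.

423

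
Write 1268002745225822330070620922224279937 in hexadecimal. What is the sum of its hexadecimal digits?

252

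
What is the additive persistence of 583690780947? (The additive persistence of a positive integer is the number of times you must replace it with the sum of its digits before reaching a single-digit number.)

3

583690780947 → 66 → 12 → 3 (3 steps)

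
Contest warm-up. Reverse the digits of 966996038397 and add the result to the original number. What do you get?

1760826738066

Reverse of 966996038397 is 793830699669.
966996038397 + 793830699669 = 1760826738066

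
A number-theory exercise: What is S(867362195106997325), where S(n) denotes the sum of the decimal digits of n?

8+6+7+3+6+2+1+9+5+1+0+6+9+9+7+3+2+5 = 89

89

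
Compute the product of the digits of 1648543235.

345600

1×6×4×8×5×4×3×2×3×5 = 345600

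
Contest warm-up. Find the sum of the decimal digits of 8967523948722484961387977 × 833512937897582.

170

8967523948722484961387977 × 833512937897582 = 7474547232166603919047049802370992171614
Sum of its 40 digits: 170.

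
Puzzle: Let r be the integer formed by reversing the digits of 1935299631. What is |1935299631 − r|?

565374240

Reverse of 1935299631 is 1369925391.
|1935299631 − 1369925391| = 565374240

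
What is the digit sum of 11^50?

11^50 = 11739085287969531650666649599035831993898213898723001
Sum of its 53 digits: 265.

265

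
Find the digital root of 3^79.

9

The digital root of n equals n mod 9 (or 9 when 9 | n), so we need 3^79 mod 9.
3^79 ≡ 0 (mod 9), so the digital root is 9.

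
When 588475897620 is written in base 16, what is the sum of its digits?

60

588475897620 in base 16 is 8903E59714.
Digit sum: 8+9+0+3+14+5+9+7+1+4 = 60.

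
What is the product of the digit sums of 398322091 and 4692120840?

1332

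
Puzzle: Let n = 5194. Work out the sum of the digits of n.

5+1+9+4 = 19

19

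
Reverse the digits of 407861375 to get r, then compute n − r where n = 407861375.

-165307329

Reverse of 407861375 is 573168704.
407861375 − 573168704 = -165307329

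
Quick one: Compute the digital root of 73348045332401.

7+3+3+4+8+0+4+5+3+3+2+4+0+1 = 47
4+7 = 11
1+1 = 2

2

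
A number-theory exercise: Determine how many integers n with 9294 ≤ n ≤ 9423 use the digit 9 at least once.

The integers in [9294, 9423] that use the digit 9 at least once: 9294, 9295, 9296, 9297, 9298, 9299, …, 9422, 9423.
130 qualify.

130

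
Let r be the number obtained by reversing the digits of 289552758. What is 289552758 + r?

Reverse of 289552758 is 857255982.
289552758 + 857255982 = 1146808740

1146808740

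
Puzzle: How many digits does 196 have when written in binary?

8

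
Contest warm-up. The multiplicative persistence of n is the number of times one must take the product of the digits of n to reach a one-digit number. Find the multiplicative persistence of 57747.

57747 → 6860 → 0 (2 steps)

2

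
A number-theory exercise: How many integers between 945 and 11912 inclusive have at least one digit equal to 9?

3678

The integers in [945, 11912] that have at least one digit equal to 9: 945, 946, 947, 948, 949, 950, …, 11911, 11912.
3678 qualify.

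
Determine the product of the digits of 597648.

5×9×7×6×4×8 = 60480

60480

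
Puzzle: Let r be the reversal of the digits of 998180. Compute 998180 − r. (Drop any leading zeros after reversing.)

Reverse of 998180 is 81899.
998180 − 81899 = 916281

916281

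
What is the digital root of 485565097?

4+8+5+5+6+5+0+9+7 = 49
4+9 = 13
1+3 = 4
(Equivalently, 485565097 mod 9 = 4.)

4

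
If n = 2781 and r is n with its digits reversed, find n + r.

4653

Reverse of 2781 is 1872.
2781 + 1872 = 4653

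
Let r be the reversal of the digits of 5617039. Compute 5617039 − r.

Reverse of 5617039 is 9307165.
5617039 − 9307165 = -3690126

-3690126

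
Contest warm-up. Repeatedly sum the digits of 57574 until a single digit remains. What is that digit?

5+7+5+7+4 = 28
2+8 = 10
1+0 = 1
(Equivalently, 57574 mod 9 = 1.)

1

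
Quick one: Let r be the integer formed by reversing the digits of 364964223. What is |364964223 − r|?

42494760

Reverse of 364964223 is 322469463.
|364964223 − 322469463| = 42494760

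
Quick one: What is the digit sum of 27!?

108

27! = 10888869450418352160768000000
Sum of its 29 digits: 108.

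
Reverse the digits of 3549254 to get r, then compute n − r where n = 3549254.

Reverse of 3549254 is 4529453.
3549254 − 4529453 = -980199

-980199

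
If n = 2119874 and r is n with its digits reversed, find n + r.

6908986

Reverse of 2119874 is 4789112.
2119874 + 4789112 = 6908986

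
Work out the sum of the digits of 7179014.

29

7+1+7+9+0+1+4 = 29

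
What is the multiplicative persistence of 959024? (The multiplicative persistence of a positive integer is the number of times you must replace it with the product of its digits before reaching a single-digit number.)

1

959024 → 0 (1 step)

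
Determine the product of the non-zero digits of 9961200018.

9×9×6×1×2×1×8 = 7776

7776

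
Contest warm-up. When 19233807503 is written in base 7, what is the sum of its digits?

41

19233807503 in base 7 is 1250426444351.
Digit sum: 1+2+5+0+4+2+6+4+4+4+3+5+1 = 41.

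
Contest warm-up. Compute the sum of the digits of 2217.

12

2+2+1+7 = 12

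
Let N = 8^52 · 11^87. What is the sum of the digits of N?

647

8^52 · 11^87 = 364622053267860774574861562705910010554529509362388427463136556662073883984666678885554387513253739278781214591470182579344509890100985856
Sum of its 138 digits: 647.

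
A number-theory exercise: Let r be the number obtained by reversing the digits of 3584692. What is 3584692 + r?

6549545

Reverse of 3584692 is 2964853.
3584692 + 2964853 = 6549545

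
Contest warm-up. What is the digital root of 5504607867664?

1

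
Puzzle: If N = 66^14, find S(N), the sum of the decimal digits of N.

144

66^14 = 29758778274345789399515136
Sum of its 26 digits: 144.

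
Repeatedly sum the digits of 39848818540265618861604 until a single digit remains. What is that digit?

3

3+9+8+4+8+8+1+8+5+4+0+2+6+5+6+1+8+8+6+1+6+0+4 = 111
1+1+1 = 3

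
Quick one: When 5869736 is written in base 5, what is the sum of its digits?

5869736 in base 5 is 3000312421.
Digit sum: 3+0+0+0+3+1+2+4+2+1 = 16.

16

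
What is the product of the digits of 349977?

47628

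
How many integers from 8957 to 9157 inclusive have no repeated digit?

The integers in [8957, 9157] that have no repeated digit: 8957, 8960, 8961, 8962, 8963, 8964, …, 9156, 9157.
105 qualify.

105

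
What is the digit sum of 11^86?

454

11^86 = 362886593255124255194791477358808981270609809471944990809879058292055075790399576845456361
Sum of its 90 digits: 454.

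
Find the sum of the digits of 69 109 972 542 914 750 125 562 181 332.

119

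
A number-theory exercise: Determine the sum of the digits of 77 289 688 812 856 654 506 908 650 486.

7+7+2+8+9+6+8+8+8+1+2+8+5+6+6+5+4+5+0+6+9+0+8+6+5+0+4+8+6 = 157

157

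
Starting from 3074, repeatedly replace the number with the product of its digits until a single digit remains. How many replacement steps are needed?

3074 → 0 (1 step)

1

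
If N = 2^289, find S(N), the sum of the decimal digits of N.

2^289 = 994646472819573284310764496293641680200912301594695434880927953786318994025066751066112
Sum of its 87 digits: 398.

398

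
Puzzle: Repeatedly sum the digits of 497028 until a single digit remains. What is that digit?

4+9+7+0+2+8 = 30
3+0 = 3

3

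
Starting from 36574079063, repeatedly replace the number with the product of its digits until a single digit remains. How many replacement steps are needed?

36574079063 → 0 (1 step)

1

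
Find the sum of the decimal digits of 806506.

25

8+0+6+5+0+6 = 25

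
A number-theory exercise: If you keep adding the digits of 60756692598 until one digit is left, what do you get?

9

6+0+7+5+6+6+9+2+5+9+8 = 63
6+3 = 9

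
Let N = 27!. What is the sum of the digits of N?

27! = 10888869450418352160768000000
Sum of its 29 digits: 108.

108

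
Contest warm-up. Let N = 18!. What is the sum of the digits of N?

54

18! = 6402373705728000
Sum of its 16 digits: 54.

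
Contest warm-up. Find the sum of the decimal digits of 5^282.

928

5^282 = 128688939736700722953473804336792224215209489530865570679660193177589651989376948147587589971308234729775001018436993116095589085621117751205757316605122011522743807887536604539491236209869384765625
Sum of its 198 digits: 928.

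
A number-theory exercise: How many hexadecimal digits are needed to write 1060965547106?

10

1060965547106 in base 16 is F706797C62, which has 10 digits.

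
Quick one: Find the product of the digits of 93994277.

857304

9×3×9×9×4×2×7×7 = 857304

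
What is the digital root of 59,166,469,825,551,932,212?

5+9+1+6+6+4+6+9+8+2+5+5+5+1+9+3+2+2+1+2 = 91
9+1 = 10
1+0 = 1

1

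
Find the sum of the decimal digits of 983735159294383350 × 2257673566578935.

983735159294383350 × 2257673566578935 = 2220952865653247216011619924732250
Sum of its 34 digits: 129.

129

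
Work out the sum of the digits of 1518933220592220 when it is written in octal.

48

1518933220592220 in base 8 is 53127306303205134.
Digit sum: 5+3+1+2+7+3+0+6+3+0+3+2+0+5+1+3+4 = 48.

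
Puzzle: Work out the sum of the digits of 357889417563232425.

3+5+7+8+8+9+4+1+7+5+6+3+2+3+2+4+2+5 = 84

84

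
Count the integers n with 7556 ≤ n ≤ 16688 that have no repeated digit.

3087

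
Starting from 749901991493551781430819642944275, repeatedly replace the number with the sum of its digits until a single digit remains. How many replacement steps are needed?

749901991493551781430819642944275 → 160 → 7 (2 steps)

2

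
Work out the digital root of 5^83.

2

The digital root of n equals n mod 9 (or 9 when 9 | n), so we need 5^83 mod 9.
5^83 ≡ 2 (mod 9), so the digital root is 2.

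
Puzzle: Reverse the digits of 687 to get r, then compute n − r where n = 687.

Reverse of 687 is 786.
687 − 786 = -99

-99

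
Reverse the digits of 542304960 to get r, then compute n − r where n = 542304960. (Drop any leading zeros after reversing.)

472901715

Reverse of 542304960 is 69403245.
542304960 − 69403245 = 472901715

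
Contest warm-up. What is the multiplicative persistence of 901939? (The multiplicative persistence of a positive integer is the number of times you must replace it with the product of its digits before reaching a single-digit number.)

901939 → 0 (1 step)

1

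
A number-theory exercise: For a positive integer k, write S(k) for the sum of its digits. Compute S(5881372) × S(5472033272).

1190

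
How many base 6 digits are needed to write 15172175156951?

15172175156951 in base 6 is 52134000120432315, which has 17 digits.

17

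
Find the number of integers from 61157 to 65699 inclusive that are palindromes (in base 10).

The integers in [61157, 65699] that are palindromes (in base 10): 61216, 61316, 61416, 61516, 61616, 61716, …, 65556, 65656.
45 qualify.

45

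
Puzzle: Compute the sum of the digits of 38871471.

3+8+8+7+1+4+7+1 = 39

39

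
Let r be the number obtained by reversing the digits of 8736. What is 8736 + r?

15114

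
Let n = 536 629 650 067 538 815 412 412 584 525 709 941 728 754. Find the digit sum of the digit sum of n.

First digit sum: 191.
1+9+1 = 11.

11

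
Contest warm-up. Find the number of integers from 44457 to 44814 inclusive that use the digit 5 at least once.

The integers in [44457, 44814] that use the digit 5 at least once: 44457, 44458, 44459, 44465, 44475, 44485, …, 44795, 44805.
146 qualify.

146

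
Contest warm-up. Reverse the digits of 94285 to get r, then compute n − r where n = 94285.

36036

Reverse of 94285 is 58249.
94285 − 58249 = 36036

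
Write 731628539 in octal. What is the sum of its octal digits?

731628539 in base 8 is 5346741773.
Digit sum: 5+3+4+6+7+4+1+7+7+3 = 47.

47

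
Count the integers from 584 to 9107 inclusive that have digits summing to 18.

606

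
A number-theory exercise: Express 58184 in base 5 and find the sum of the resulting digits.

58184 in base 5 is 3330214.
Digit sum: 3+3+3+0+2+1+4 = 16.

16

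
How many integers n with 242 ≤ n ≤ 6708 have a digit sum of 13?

The integers in [242, 6708] that have a digit sum of 13: 247, 256, 265, 274, 283, 292, …, 6610, 6700.
401 qualify.

401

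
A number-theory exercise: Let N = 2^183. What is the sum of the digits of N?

278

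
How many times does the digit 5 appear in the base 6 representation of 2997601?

1

2997601 in base 6 is 144125441.
The digit 5 appears 1 time.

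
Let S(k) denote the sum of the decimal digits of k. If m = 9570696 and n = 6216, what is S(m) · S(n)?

S(9570696) = 9+5+7+0+6+9+6 = 42.
S(6216) = 6+2+1+6 = 15.
42 · 15 = 630.

630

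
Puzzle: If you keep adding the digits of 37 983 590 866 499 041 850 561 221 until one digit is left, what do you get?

4

3+7+9+8+3+5+9+0+8+6+6+4+9+9+0+4+1+8+5+0+5+6+1+2+2+1 = 121
1+2+1 = 4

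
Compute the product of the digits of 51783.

840

5×1×7×8×3 = 840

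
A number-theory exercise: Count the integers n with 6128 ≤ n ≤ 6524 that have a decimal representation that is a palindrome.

3

The integers in [6128, 6524] that have a decimal representation that is a palindrome: 6226, 6336, 6446.
3 qualify.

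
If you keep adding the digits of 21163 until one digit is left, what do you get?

4

2+1+1+6+3 = 13
1+3 = 4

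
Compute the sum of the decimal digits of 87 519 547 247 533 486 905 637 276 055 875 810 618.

8+7+5+1+9+5+4+7+2+4+7+5+3+3+4+8+6+9+0+5+6+3+7+2+7+6+0+5+5+8+7+5+8+1+0+6+1+8 = 187

187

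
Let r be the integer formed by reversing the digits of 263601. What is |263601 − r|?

Reverse of 263601 is 106362.
|263601 − 106362| = 157239

157239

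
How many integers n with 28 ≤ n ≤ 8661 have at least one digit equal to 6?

3070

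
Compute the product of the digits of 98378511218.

967680

9×8×3×7×8×5×1×1×2×1×8 = 967680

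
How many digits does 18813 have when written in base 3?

18813 in base 3 is 221210210, which has 9 digits.

9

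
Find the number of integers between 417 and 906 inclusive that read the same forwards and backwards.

48

The integers in [417, 906] that read the same forwards and backwards: 424, 434, 444, 454, 464, 474, …, 888, 898.
48 qualify.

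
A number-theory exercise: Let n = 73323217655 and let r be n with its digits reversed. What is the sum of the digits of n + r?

70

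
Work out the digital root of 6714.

6+7+1+4 = 18
1+8 = 9

9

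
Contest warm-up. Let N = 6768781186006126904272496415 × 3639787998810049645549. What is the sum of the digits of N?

207

6768781186006126904272496415 × 3639787998810049645549 = 24636928527396355061158930310563275544680123206835
Sum of its 50 digits: 207.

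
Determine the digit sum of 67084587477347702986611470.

128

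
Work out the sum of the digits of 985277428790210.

9+8+5+2+7+7+4+2+8+7+9+0+2+1+0 = 71

71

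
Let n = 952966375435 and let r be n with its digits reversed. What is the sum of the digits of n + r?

Reversal of 952966375435 is 534573669259; 952966375435 + 534573669259 = 1487540044694.
Digit sum of 1487540044694: 1+4+8+7+5+4+0+0+4+4+6+9+4 = 56.

56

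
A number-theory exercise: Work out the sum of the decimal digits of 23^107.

713

23^107 = 50684883649780138948244945679659109395135686373496730387486296779379500910030354378173376181702686377698268430331423394410213895880824525959397447
Sum of its 146 digits: 713.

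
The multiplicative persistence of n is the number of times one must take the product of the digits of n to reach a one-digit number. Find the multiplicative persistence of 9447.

9447 → 1008 → 0 (2 steps)

2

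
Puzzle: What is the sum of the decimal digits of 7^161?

7^161 = 11502293424567203005419002873895813644392861937196664479488352698632452958936015243142950266727781146408375872985100271086331587290272007
Sum of its 137 digits: 598.

598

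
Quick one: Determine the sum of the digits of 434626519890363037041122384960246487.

4+3+4+6+2+6+5+1+9+8+9+0+3+6+3+0+3+7+0+4+1+1+2+2+3+8+4+9+6+0+2+4+6+4+8+7 = 150

150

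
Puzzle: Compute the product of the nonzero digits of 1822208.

1×8×2×2×2×8 = 512

512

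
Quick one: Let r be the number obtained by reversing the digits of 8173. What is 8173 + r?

11891

Reverse of 8173 is 3718.
8173 + 3718 = 11891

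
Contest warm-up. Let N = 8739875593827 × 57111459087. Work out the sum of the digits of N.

8739875593827 × 57111459087 = 499147047402320540255949
Sum of its 24 digits: 99.

99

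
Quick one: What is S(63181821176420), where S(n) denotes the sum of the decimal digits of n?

50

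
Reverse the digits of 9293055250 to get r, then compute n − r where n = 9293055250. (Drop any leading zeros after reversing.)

8767551321

Reverse of 9293055250 is 525503929.
9293055250 − 525503929 = 8767551321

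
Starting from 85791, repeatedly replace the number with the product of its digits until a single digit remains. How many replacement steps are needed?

85791 → 2520 → 0 (2 steps)

2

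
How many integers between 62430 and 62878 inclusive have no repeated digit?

149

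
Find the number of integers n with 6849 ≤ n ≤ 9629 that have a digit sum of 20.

210

The integers in [6849, 9629] that have a digit sum of 20: 6851, 6860, 6905, 6914, 6923, 6932, …, 9614, 9623.
210 qualify.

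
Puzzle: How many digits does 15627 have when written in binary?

15627 in base 2 is 11110100001011, which has 14 digits.

14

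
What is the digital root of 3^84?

9

The digital root of n equals n mod 9 (or 9 when 9 | n), so we need 3^84 mod 9.
3^84 ≡ 0 (mod 9), so the digital root is 9.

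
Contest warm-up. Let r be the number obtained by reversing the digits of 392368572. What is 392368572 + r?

668231865

Reverse of 392368572 is 275863293.
392368572 + 275863293 = 668231865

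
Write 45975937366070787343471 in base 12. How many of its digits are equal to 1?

4

45975937366070787343471 in base 12 is BBAAA1A876951B1B61667.
The digit 1 appears 4 times.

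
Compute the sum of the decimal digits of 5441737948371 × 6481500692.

5441737948371 × 6481500692 = 35270628278049296772732
Sum of its 23 digits: 108.

108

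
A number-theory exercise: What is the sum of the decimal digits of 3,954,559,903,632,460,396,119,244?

112

3+9+5+4+5+5+9+9+0+3+6+3+2+4+6+0+3+9+6+1+1+9+2+4+4 = 112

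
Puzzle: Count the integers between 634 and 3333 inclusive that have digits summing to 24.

46

The integers in [634, 3333] that have digits summing to 24: 699, 789, 798, 879, 888, 897, …, 2985, 2994.
46 qualify.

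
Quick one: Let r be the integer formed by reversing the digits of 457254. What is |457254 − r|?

4500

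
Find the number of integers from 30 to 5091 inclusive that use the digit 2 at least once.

2090

The integers in [30, 5091] that use the digit 2 at least once: 32, 42, 52, 62, 72, 82, …, 5072, 5082.
2090 qualify.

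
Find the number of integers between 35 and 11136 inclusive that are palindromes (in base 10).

The integers in [35, 11136] that are palindromes (in base 10): 44, 55, 66, 77, 88, 99, …, 11011, 11111.
198 qualify.

198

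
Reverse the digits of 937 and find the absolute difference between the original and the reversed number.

198

Reverse of 937 is 739.
|937 − 739| = 198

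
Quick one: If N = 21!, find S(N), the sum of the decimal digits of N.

21! = 51090942171709440000
Sum of its 20 digits: 63.

63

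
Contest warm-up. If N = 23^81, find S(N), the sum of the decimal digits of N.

575

23^81 = 199505428583424551679895455175383779355358100716985185998909941221796774964943927385447953187055123587793878423
Sum of its 111 digits: 575.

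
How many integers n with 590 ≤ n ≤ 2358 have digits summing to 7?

49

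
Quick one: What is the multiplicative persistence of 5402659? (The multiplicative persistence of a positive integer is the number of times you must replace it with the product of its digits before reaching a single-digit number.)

1

5402659 → 0 (1 step)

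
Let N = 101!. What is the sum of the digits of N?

101! = 9425947759838359420851623124482936749562312794702543768327889353416977599316221476503087861591808346911623490003549599583369706302603264000000000000000000000000
Sum of its 160 digits: 639.

639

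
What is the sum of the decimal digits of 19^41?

19^41 = 26847115986241183138017674520015691090350184323352819
Sum of its 53 digits: 208.

208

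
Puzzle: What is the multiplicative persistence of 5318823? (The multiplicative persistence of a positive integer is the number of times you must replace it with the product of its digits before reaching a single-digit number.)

5318823 → 5760 → 0 (2 steps)

2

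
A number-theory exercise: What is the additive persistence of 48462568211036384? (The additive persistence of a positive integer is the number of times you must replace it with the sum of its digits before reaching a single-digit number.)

2

48462568211036384 → 71 → 8 (2 steps)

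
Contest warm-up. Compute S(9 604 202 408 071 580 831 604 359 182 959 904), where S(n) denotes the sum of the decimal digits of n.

142

9+6+0+4+2+0+2+4+0+8+0+7+1+5+8+0+8+3+1+6+0+4+3+5+9+1+8+2+9+5+9+9+0+4 = 142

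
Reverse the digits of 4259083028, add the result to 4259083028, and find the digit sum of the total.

Reversal of 4259083028 is 8203809524; 4259083028 + 8203809524 = 12462892552.
Digit sum of 12462892552: 1+2+4+6+2+8+9+2+5+5+2 = 46.

46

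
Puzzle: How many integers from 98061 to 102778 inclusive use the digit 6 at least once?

1308

The integers in [98061, 102778] that use the digit 6 at least once: 98061, 98062, 98063, 98064, 98065, 98066, …, 102769, 102776.
1308 qualify.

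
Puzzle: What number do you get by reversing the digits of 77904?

40977

Reversing 77904 gives 40977.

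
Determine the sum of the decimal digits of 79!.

441

79! = 894618213078297528685144171539831652069808216779571907213868063227837990693501860533361810841010176000000000000000000
Sum of its 117 digits: 441.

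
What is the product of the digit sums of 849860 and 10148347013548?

1715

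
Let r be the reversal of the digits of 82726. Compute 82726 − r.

19998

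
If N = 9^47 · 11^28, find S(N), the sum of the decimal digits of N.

9^47 · 11^28 = 101951384547996348968777223212205267576914336848117375577292217087327562889
Sum of its 75 digits: 360.

360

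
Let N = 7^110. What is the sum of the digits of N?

418

7^110 = 913659557440904410169819223393878249600874377054180587380526916274805561592114703343869415249
Sum of its 93 digits: 418.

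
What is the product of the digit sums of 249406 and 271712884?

S(249406) = 2+4+9+4+0+6 = 25.
S(271712884) = 2+7+1+7+1+2+8+8+4 = 40.
25 · 40 = 1000.

1000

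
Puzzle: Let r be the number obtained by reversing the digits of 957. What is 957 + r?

1716

Reverse of 957 is 759.
957 + 759 = 1716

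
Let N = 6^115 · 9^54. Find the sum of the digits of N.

630

6^115 · 9^54 = 1038698020208631355778129250882732714394830037595540874692283950722393230413973542314741739788660863954709780478816172414791475245143226843136
Sum of its 142 digits: 630.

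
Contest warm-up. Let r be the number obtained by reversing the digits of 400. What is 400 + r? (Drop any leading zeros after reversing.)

Reverse of 400 is 4.
400 + 4 = 404

404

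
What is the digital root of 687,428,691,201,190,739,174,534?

6+8+7+4+2+8+6+9+1+2+0+1+1+9+0+7+3+9+1+7+4+5+3+4 = 107
1+0+7 = 8
(Equivalently, 687,428,691,201,190,739,174,534 mod 9 = 8.)

8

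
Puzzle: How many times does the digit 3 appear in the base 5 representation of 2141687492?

2141687492 in base 5 is 13341232444432.
The digit 3 appears 4 times.

4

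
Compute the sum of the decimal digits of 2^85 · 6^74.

2^85 · 6^74 = 148163817696180172290953219427154410374936146106848731368835857489376057340326838272
Sum of its 84 digits: 378.

378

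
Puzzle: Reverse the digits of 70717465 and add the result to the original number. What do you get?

Reverse of 70717465 is 56471707.
70717465 + 56471707 = 127189172

127189172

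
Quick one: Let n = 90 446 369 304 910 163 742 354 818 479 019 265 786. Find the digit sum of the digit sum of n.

12

First digit sum: 174.
1+7+4 = 12.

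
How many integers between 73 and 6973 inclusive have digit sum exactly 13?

413

The integers in [73, 6973] that have digit sum exactly 13: 76, 85, 94, 139, 148, 157, …, 6610, 6700.
413 qualify.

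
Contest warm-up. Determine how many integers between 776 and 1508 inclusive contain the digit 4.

The integers in [776, 1508] that contain the digit 4: 784, 794, 804, 814, 824, 834, …, 1499, 1504.
217 qualify.

217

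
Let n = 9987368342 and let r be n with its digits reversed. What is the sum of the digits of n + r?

Reversal of 9987368342 is 2438637899; 9987368342 + 2438637899 = 12426006241.
Digit sum of 12426006241: 1+2+4+2+6+0+0+6+2+4+1 = 28.

28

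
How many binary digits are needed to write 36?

36 in base 2 is 100100, which has 6 digits.

6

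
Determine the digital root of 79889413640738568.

7+9+8+8+9+4+1+3+6+4+0+7+3+8+5+6+8 = 96
9+6 = 15
1+5 = 6

6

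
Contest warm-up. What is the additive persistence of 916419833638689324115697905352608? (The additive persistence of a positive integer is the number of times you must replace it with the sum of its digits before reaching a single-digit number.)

916419833638689324115697905352608 → 160 → 7 (2 steps)

2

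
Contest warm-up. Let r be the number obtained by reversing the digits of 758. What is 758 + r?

1615

Reverse of 758 is 857.
758 + 857 = 1615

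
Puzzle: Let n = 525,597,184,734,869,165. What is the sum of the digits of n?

95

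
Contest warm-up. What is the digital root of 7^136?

The digital root of n equals n mod 9 (or 9 when 9 | n), so we need 7^136 mod 9.
7^136 ≡ 7 (mod 9), so the digital root is 7.

7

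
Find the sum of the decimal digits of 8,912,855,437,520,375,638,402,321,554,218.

128

8+9+1+2+8+5+5+4+3+7+5+2+0+3+7+5+6+3+8+4+0+2+3+2+1+5+5+4+2+1+8 = 128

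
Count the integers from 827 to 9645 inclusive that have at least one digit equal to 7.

3051

The integers in [827, 9645] that have at least one digit equal to 7: 827, 837, 847, 857, 867, 870, …, 9627, 9637.
3051 qualify.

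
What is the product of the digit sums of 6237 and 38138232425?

738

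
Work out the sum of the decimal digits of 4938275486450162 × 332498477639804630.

145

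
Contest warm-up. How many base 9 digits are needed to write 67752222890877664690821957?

28

67752222890877664690821957 in base 9 is 1143338766772756868356616000, which has 28 digits.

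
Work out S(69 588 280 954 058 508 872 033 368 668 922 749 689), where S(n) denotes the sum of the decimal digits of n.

6+9+5+8+8+2+8+0+9+5+4+0+5+8+5+0+8+8+7+2+0+3+3+3+6+8+6+6+8+9+2+2+7+4+9+6+8+9 = 206

206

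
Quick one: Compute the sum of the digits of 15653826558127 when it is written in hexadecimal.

15653826558127 in base 16 is E3CB0C578AF.
Digit sum: 14+3+12+11+0+12+5+7+8+10+15 = 97.

97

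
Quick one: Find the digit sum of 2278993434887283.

87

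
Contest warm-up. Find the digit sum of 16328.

20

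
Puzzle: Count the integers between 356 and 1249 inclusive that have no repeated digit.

545

The integers in [356, 1249] that have no repeated digit: 356, 357, 358, 359, 360, 361, …, 1248, 1249.
545 qualify.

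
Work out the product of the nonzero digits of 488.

256

4×8×8 = 256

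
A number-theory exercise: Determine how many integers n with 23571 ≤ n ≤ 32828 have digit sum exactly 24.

535

The integers in [23571, 32828] that have digit sum exactly 24: 23577, 23586, 23595, 23649, 23658, 23667, …, 32784, 32793.
535 qualify.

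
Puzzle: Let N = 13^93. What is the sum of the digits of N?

13^93 = 39512250320847782482430188505249695960763096088389485759674433411807305339789553275948906695914138977853
Sum of its 104 digits: 514.

514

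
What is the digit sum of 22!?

72

22! = 1124000727777607680000
Sum of its 22 digits: 72.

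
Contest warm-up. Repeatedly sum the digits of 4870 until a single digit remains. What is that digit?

4+8+7+0 = 19
1+9 = 10
1+0 = 1

1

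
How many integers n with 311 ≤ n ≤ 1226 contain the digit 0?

The integers in [311, 1226] that contain the digit 0: 320, 330, 340, 350, 360, 370, …, 1210, 1220.
253 qualify.

253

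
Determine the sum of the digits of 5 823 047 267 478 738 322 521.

96

5+8+2+3+0+4+7+2+6+7+4+7+8+7+3+8+3+2+2+5+2+1 = 96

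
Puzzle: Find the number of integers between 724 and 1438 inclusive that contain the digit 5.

The integers in [724, 1438] that contain the digit 5: 725, 735, 745, 750, 751, 752, …, 1425, 1435.
135 qualify.

135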